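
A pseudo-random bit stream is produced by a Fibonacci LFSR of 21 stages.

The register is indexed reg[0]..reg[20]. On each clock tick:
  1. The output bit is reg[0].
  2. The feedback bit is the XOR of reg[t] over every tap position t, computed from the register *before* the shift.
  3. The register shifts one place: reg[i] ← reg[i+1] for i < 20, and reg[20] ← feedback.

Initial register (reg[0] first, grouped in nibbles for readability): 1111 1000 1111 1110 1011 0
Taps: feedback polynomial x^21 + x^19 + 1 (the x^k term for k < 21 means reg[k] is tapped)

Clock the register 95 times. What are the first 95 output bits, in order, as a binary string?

tick  register→output (feedback)
  0  111110001111111010110→1 (0)
  1  111100011111110101100→1 (1)
  2  111000111111101011001→1 (1)
  3  110001111111010110011→1 (0)
  4  100011111110101100110→1 (0)
  5  000111111101011001100→0 (0)
  6  001111111010110011000→0 (0)
  7  011111110101100110000→0 (0)
  8  111111101011001100000→1 (1)
  9  111111010110011000001→1 (1)
 10  111110101100110000011→1 (0)
 11  111101011001100000110→1 (0)
 12  111010110011000001100→1 (1)
 13  110101100110000011001→1 (1)
 14  101011001100000110011→1 (0)
 15  010110011000001100110→0 (1)
 16  101100110000011001101→1 (1)
 17  011001100000110011011→0 (1)
 18  110011000001100110111→1 (0)
 19  100110000011001101110→1 (0)
 20  001100000110011011100→0 (0)
 21  011000001100110111000→0 (0)
 22  110000011001101110000→1 (1)
 23  100000110011011100001→1 (1)
 24  000001100110111000011→0 (1)
 25  000011001101110000111→0 (1)
 26  000110011011100001111→0 (1)
 27  001100110111000011111→0 (1)
 28  011001101110000111111→0 (1)
 29  110011011100001111111→1 (0)
 30  100110111000011111110→1 (0)
 31  001101110000111111100→0 (0)
 32  011011100001111111000→0 (0)
 33  110111000011111110000→1 (1)
 34  101110000111111100001→1 (1)
 35  011100001111111000011→0 (1)
 36  111000011111110000111→1 (0)
 37  110000111111100001110→1 (0)
 38  100001111111000011100→1 (1)
 39  000011111110000111001→0 (0)
 40  000111111100001110010→0 (1)
 41  001111111000011100101→0 (0)
 42  011111110000111001010→0 (1)
 43  111111100001110010101→1 (1)
 44  111111000011100101011→1 (0)
 45  111110000111001010110→1 (0)
 46  111100001110010101100→1 (1)
 47  111000011100101011001→1 (1)
 48  110000111001010110011→1 (0)
 49  100001110010101100110→1 (0)
 50  000011100101011001100→0 (0)
 51  000111001010110011000→0 (0)
 52  001110010101100110000→0 (0)
 53  011100101011001100000→0 (0)
 54  111001010110011000000→1 (1)
 55  110010101100110000001→1 (1)
 56  100101011001100000011→1 (0)
 57  001010110011000000110→0 (1)
 58  010101100110000001101→0 (0)
 59  101011001100000011010→1 (0)
 60  010110011000000110100→0 (0)
 61  101100110000001101000→1 (1)
 62  011001100000011010001→0 (0)
 63  110011000000110100010→1 (0)
 64  100110000001101000100→1 (1)
 65  001100000011010001001→0 (0)
 66  011000000110100010010→0 (1)
 67  110000001101000100101→1 (1)
 68  100000011010001001011→1 (0)
 69  000000110100010010110→0 (1)
 70  000001101000100101101→0 (0)
 71  000011010001001011010→0 (1)
 72  000110100010010110101→0 (0)
 73  001101000100101101010→0 (1)
 74  011010001001011010101→0 (0)
 75  110100010010110101010→1 (0)
 76  101000100101101010100→1 (1)
 77  010001001011010101001→0 (0)
 78  100010010110101010010→1 (0)
 79  000100101101010100100→0 (0)
 80  001001011010101001000→0 (0)
 81  010010110101010010000→0 (0)
 82  100101101010100100000→1 (1)
 83  001011010101001000001→0 (0)
 84  010110101010010000010→0 (1)
 85  101101010100100000101→1 (1)
 86  011010101001000001011→0 (1)
 87  110101010010000010111→1 (0)
 88  101010100100000101110→1 (0)
 89  010101001000001011100→0 (0)
 90  101010010000010111000→1 (1)
 91  010100100000101110001→0 (0)
 92  101001000001011100010→1 (0)
 93  010010000010111000100→0 (0)
 94  100100000101110001000→1 (1)

11111000111111101011001100000110011011100001111111000011100101011001100000011010001001011010101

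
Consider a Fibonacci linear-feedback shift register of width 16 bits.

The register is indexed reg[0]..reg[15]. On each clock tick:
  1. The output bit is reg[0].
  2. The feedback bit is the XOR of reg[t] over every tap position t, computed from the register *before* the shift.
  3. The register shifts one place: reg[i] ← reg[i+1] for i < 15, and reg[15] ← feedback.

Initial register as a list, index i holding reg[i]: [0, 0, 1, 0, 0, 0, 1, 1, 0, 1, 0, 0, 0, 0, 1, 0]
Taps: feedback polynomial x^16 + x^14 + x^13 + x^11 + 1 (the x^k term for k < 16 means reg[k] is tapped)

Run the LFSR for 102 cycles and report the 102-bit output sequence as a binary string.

001000110100001011011000101111110000000010001000010111100011001101110110111000000110000110110110101010

k : reg_k → out_k, fb_k
0: 0010001101000010 → 0, fb=1
1: 0100011010000101 → 0, fb=1
2: 1000110100001011 → 1, fb=0
3: 0001101000010110 → 0, fb=1
4: 0011010000101101 → 0, fb=1
5: 0110100001011011 → 0, fb=0
6: 1101000010110110 → 1, fb=0
7: 1010000101101100 → 1, fb=0
8: 0100001011011000 → 0, fb=1
9: 1000010110110001 → 1, fb=0
10: 0000101101100010 → 0, fb=1
11: 0001011011000101 → 0, fb=1
12: 0010110110001011 → 0, fb=1
13: 0101101100010111 → 0, fb=1
14: 1011011000101111 → 1, fb=1
15: 0110110001011111 → 0, fb=1
16: 1101100010111111 → 1, fb=0
17: 1011000101111110 → 1, fb=0
18: 0110001011111100 → 0, fb=0
19: 1100010111111000 → 1, fb=0
20: 1000101111110000 → 1, fb=0
21: 0001011111100000 → 0, fb=0
22: 0010111111000000 → 0, fb=0
23: 0101111110000000 → 0, fb=0
24: 1011111100000000 → 1, fb=1
25: 0111111000000001 → 0, fb=0
26: 1111110000000010 → 1, fb=0
27: 1111100000000100 → 1, fb=0
28: 1111000000001000 → 1, fb=1
29: 1110000000010001 → 1, fb=0
30: 1100000000100010 → 1, fb=0
31: 1000000001000100 → 1, fb=0
32: 0000000010001000 → 0, fb=0
33: 0000000100010000 → 0, fb=1
34: 0000001000100001 → 0, fb=0
35: 0000010001000010 → 0, fb=1
36: 0000100010000101 → 0, fb=1
37: 0001000100001011 → 0, fb=1
38: 0010001000010111 → 0, fb=1
39: 0100010000101111 → 0, fb=0
40: 1000100001011110 → 1, fb=0
41: 0001000010111100 → 0, fb=0
42: 0010000101111000 → 0, fb=1
43: 0100001011110001 → 0, fb=1
44: 1000010111100011 → 1, fb=0
45: 0000101111000110 → 0, fb=0
46: 0001011110001100 → 0, fb=1
47: 0010111100011001 → 0, fb=1
48: 0101111000110011 → 0, fb=0
49: 1011110001100110 → 1, fb=1
50: 0111100011001101 → 0, fb=1
51: 1111000110011011 → 1, fb=1
52: 1110001100110111 → 1, fb=0
53: 1100011001101110 → 1, fb=1
54: 1000110011011101 → 1, fb=1
55: 0001100110111011 → 0, fb=0
56: 0011001101110110 → 0, fb=1
57: 0110011011101101 → 0, fb=1
58: 1100110111011011 → 1, fb=1
59: 1001101110110111 → 1, fb=0
60: 0011011101101110 → 0, fb=0
61: 0110111011011100 → 0, fb=0
62: 1101110110111000 → 1, fb=0
63: 1011101101110000 → 1, fb=0
64: 0111011011100000 → 0, fb=0
65: 1110110111000000 → 1, fb=1
66: 1101101110000001 → 1, fb=1
67: 1011011100000011 → 1, fb=0
68: 0110111000000110 → 0, fb=0
69: 1101110000001100 → 1, fb=0
70: 1011100000011000 → 1, fb=0
71: 0111000000110000 → 0, fb=1
72: 1110000001100001 → 1, fb=1
73: 1100000011000011 → 1, fb=0
74: 1000000110000110 → 1, fb=1
75: 0000001100001101 → 0, fb=1
76: 0000011000011011 → 0, fb=0
77: 0000110000110110 → 0, fb=1
78: 0001100001101101 → 0, fb=1
79: 0011000011011011 → 0, fb=0
80: 0110000110110110 → 0, fb=1
81: 1100001101101101 → 1, fb=0
82: 1000011011011010 → 1, fb=1
83: 0000110110110101 → 0, fb=0
84: 0001101101101010 → 0, fb=1
85: 0011011011010101 → 0, fb=0
86: 0110110110101010 → 0, fb=1
87: 1101101101010101 → 1, fb=1
88: 1011011010101011 → 1, fb=0
89: 0110110101010110 → 0, fb=1
90: 1101101010101101 → 1, fb=0
91: 1011010101011010 → 1, fb=1
92: 0110101010110101 → 0, fb=0
93: 1101010101101010 → 1, fb=0
94: 1010101011010100 → 1, fb=1
95: 0101010110101001 → 0, fb=0
96: 1010101101010010 → 1, fb=1
97: 0101011010100101 → 0, fb=1
98: 1010110101001011 → 1, fb=0
99: 0101101010010110 → 0, fb=1
100: 1011010100101101 → 1, fb=0
101: 0110101001011010 → 0, fb=0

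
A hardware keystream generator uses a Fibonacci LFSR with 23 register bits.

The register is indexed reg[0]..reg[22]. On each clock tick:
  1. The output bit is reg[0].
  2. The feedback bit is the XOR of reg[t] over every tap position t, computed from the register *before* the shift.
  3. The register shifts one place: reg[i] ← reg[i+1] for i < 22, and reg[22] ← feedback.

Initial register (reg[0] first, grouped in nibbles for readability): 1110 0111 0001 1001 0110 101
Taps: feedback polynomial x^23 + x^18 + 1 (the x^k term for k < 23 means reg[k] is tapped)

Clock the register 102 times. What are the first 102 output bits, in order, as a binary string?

111001110001100101101010100110101110010111111010111000101101110100011101001011001101110011011100101111

k : reg_k → out_k, fb_k
0: 11100111000110010110101 → 1, fb=0
1: 11001110001100101101010 → 1, fb=1
2: 10011100011001011010101 → 1, fb=0
3: 00111000110010110101010 → 0, fb=0
4: 01110001100101101010100 → 0, fb=1
5: 11100011001011010101001 → 1, fb=1
6: 11000110010110101010011 → 1, fb=0
7: 10001100101101010100110 → 1, fb=1
8: 00011001011010101001101 → 0, fb=0
9: 00110010110101010011010 → 0, fb=1
10: 01100101101010100110101 → 0, fb=1
11: 11001011010101001101011 → 1, fb=1
12: 10010110101010011010111 → 1, fb=0
13: 00101101010100110101110 → 0, fb=0
14: 01011010101001101011100 → 0, fb=1
15: 10110101010011010111001 → 1, fb=0
16: 01101010100110101110010 → 0, fb=1
17: 11010101001101011100101 → 1, fb=1
18: 10101010011010111001011 → 1, fb=1
19: 01010100110101110010111 → 0, fb=1
20: 10101001101011100101111 → 1, fb=1
21: 01010011010111001011111 → 0, fb=1
22: 10100110101110010111111 → 1, fb=0
23: 01001101011100101111110 → 0, fb=1
24: 10011010111001011111101 → 1, fb=0
25: 00110101110010111111010 → 0, fb=1
26: 01101011100101111110101 → 0, fb=1
27: 11010111001011111101011 → 1, fb=1
28: 10101110010111111010111 → 1, fb=0
29: 01011100101111110101110 → 0, fb=0
30: 10111001011111101011100 → 1, fb=0
31: 01110010111111010111000 → 0, fb=1
32: 11100101111110101110001 → 1, fb=0
33: 11001011111101011100010 → 1, fb=1
34: 10010111111010111000101 → 1, fb=1
35: 00101111110101110001011 → 0, fb=0
36: 01011111101011100010110 → 0, fb=1
37: 10111111010111000101101 → 1, fb=1
38: 01111110101110001011011 → 0, fb=1
39: 11111101011100010110111 → 1, fb=0
40: 11111010111000101101110 → 1, fb=1
41: 11110101110001011011101 → 1, fb=0
42: 11101011100010110111010 → 1, fb=0
43: 11010111000101101110100 → 1, fb=0
44: 10101110001011011101000 → 1, fb=1
45: 01011100010110111010001 → 0, fb=1
46: 10111000101101110100011 → 1, fb=1
47: 01110001011011101000111 → 0, fb=0
48: 11100010110111010001110 → 1, fb=1
49: 11000101101110100011101 → 1, fb=0
50: 10001011011101000111010 → 1, fb=0
51: 00010110111010001110100 → 0, fb=1
52: 00101101110100011101001 → 0, fb=0
53: 01011011101000111010010 → 0, fb=1
54: 10110111010001110100101 → 1, fb=1
55: 01101110100011101001011 → 0, fb=0
56: 11011101000111010010110 → 1, fb=0
57: 10111010001110100101100 → 1, fb=1
58: 01110100011101001011001 → 0, fb=1
59: 11101000111010010110011 → 1, fb=0
60: 11010001110100101100110 → 1, fb=1
61: 10100011101001011001101 → 1, fb=1
62: 01000111010010110011011 → 0, fb=1
63: 10001110100101100110111 → 1, fb=0
64: 00011101001011001101110 → 0, fb=0
65: 00111010010110011011100 → 0, fb=1
66: 01110100101100110111001 → 0, fb=1
67: 11101001011001101110011 → 1, fb=0
68: 11010010110011011100110 → 1, fb=1
69: 10100101100110111001101 → 1, fb=1
70: 01001011001101110011011 → 0, fb=1
71: 10010110011011100110111 → 1, fb=0
72: 00101100110111001101110 → 0, fb=0
73: 01011001101110011011100 → 0, fb=1
74: 10110011011100110111001 → 1, fb=0
75: 01100110111001101110010 → 0, fb=1
76: 11001101110011011100101 → 1, fb=1
77: 10011011100110111001011 → 1, fb=1
78: 00110111001101110010111 → 0, fb=1
79: 01101110011011100101111 → 0, fb=0
80: 11011100110111001011110 → 1, fb=0
81: 10111001101110010111100 → 1, fb=0
82: 01110011011100101111000 → 0, fb=1
83: 11100110111001011110001 → 1, fb=0
84: 11001101110010111100010 → 1, fb=1
85: 10011011100101111000101 → 1, fb=1
86: 00110111001011110001011 → 0, fb=0
87: 01101110010111100010110 → 0, fb=1
88: 11011100101111000101101 → 1, fb=1
89: 10111001011110001011011 → 1, fb=0
90: 01110010111100010110110 → 0, fb=1
91: 11100101111000101101101 → 1, fb=1
92: 11001011110001011011011 → 1, fb=0
93: 10010111100010110110110 → 1, fb=0
94: 00101111000101101101100 → 0, fb=0
95: 01011110001011011011000 → 0, fb=1
96: 10111100010110110110001 → 1, fb=0
97: 01111000101101101100010 → 0, fb=0
98: 11110001011011011000100 → 1, fb=1
99: 11100010110110110001001 → 1, fb=1
100: 11000101101101100010011 → 1, fb=0
101: 10001011011011000100110 → 1, fb=1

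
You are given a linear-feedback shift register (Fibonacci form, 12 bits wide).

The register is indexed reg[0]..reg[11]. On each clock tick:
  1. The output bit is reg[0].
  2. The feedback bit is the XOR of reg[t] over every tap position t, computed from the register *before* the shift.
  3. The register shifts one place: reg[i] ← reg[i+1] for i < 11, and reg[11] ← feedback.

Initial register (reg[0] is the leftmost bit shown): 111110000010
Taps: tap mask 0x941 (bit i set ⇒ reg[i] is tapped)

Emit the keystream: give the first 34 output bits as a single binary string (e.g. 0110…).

k : reg_k → out_k, fb_k
0: 111110000010 → 1, fb=1
1: 111100000101 → 1, fb=0
2: 111000001010 → 1, fb=0
3: 110000010100 → 1, fb=1
4: 100000101001 → 1, fb=0
5: 000001010010 → 0, fb=0
6: 000010100100 → 0, fb=1
7: 000101001001 → 0, fb=0
8: 001010010010 → 0, fb=0
9: 010100100100 → 0, fb=1
10: 101001001001 → 1, fb=1
11: 010010010011 → 0, fb=1
12: 100100100111 → 1, fb=1
13: 001001001111 → 0, fb=0
14: 010010011110 → 0, fb=1
15: 100100111101 → 1, fb=0
16: 001001111010 → 0, fb=0
17: 010011110100 → 0, fb=1
18: 100111101001 → 1, fb=0
19: 001111010010 → 0, fb=0
20: 011110100100 → 0, fb=1
21: 111101001001 → 1, fb=1
22: 111010010011 → 1, fb=0
23: 110100100110 → 1, fb=0
24: 101001001100 → 1, fb=0
25: 010010011000 → 0, fb=1
26: 100100110001 → 1, fb=1
27: 001001100011 → 0, fb=0
28: 010011000110 → 0, fb=0
29: 100110001100 → 1, fb=0
30: 001100011000 → 0, fb=1
31: 011000110001 → 0, fb=0
32: 110001100010 → 1, fb=0
33: 100011000100 → 1, fb=1

1111100000101001001001111010010011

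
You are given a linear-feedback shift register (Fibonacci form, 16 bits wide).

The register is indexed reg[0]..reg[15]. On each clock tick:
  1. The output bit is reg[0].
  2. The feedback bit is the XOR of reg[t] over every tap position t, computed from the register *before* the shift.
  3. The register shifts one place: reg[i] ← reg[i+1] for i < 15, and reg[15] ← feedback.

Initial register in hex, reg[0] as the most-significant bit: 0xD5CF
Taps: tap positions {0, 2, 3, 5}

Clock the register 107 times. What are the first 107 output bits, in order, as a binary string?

k : reg_k → out_k, fb_k
0: 1101010111001111 → 1, fb=1
1: 1010101110011111 → 1, fb=0
2: 0101011100111110 → 0, fb=0
3: 1010111001111100 → 1, fb=1
4: 0101110011111001 → 0, fb=0
5: 1011100111110010 → 1, fb=1
6: 0111001111100101 → 0, fb=0
7: 1110011111001010 → 1, fb=1
8: 1100111110010101 → 1, fb=0
9: 1001111100101010 → 1, fb=1
10: 0011111001010101 → 0, fb=1
11: 0111110010101011 → 0, fb=1
12: 1111100101010111 → 1, fb=1
13: 1111001010101111 → 1, fb=1
14: 1110010101011111 → 1, fb=1
15: 1100101010111111 → 1, fb=1
16: 1001010101111111 → 1, fb=1
17: 0010101011111111 → 0, fb=1
18: 0101010111111111 → 0, fb=0
19: 1010101111111110 → 1, fb=0
20: 0101011111111100 → 0, fb=0
21: 1010111111111000 → 1, fb=1
22: 0101111111110001 → 0, fb=0
23: 1011111111100010 → 1, fb=0
24: 0111111111000100 → 0, fb=1
25: 1111111110001001 → 1, fb=0
26: 1111111100010010 → 1, fb=0
27: 1111111000100100 → 1, fb=0
28: 1111110001001000 → 1, fb=0
29: 1111100010010000 → 1, fb=1
30: 1111000100100001 → 1, fb=1
31: 1110001001000011 → 1, fb=0
32: 1100010010000110 → 1, fb=0
33: 1000100100001100 → 1, fb=1
34: 0001001000011001 → 0, fb=1
35: 0010010000110011 → 0, fb=0
36: 0100100001100110 → 0, fb=0
37: 1001000011001100 → 1, fb=0
38: 0010000110011000 → 0, fb=1
39: 0100001100110001 → 0, fb=0
40: 1000011001100010 → 1, fb=0
41: 0000110011000100 → 0, fb=1
42: 0001100110001001 → 0, fb=1
43: 0011001100010011 → 0, fb=0
44: 0110011000100110 → 0, fb=0
45: 1100110001001100 → 1, fb=0
46: 1001100010011000 → 1, fb=0
47: 0011000100110000 → 0, fb=0
48: 0110001001100000 → 0, fb=1
49: 1100010011000001 → 1, fb=0
50: 1000100110000010 → 1, fb=1
51: 0001001100000101 → 0, fb=1
52: 0010011000001011 → 0, fb=0
53: 0100110000010110 → 0, fb=1
54: 1001100000101101 → 1, fb=0
55: 0011000001011010 → 0, fb=0
56: 0110000010110100 → 0, fb=1
57: 1100000101101001 → 1, fb=1
58: 1000001011010011 → 1, fb=1
59: 0000010110100111 → 0, fb=1
60: 0000101101001111 → 0, fb=0
61: 0001011010011110 → 0, fb=0
62: 0010110100111100 → 0, fb=0
63: 0101101001111000 → 0, fb=1
64: 1011010011110001 → 1, fb=0
65: 0110100111100010 → 0, fb=1
66: 1101001111000101 → 1, fb=0
67: 1010011110001010 → 1, fb=1
68: 0100111100010101 → 0, fb=1
69: 1001111000101011 → 1, fb=1
70: 0011110001010111 → 0, fb=1
71: 0111100010101111 → 0, fb=0
72: 1111000101011110 → 1, fb=1
73: 1110001010111101 → 1, fb=0
74: 1100010101111010 → 1, fb=0
75: 1000101011110100 → 1, fb=1
76: 0001010111101001 → 0, fb=0
77: 0010101111010010 → 0, fb=1
78: 0101011110100101 → 0, fb=0
79: 1010111101001010 → 1, fb=1
80: 0101111010010101 → 0, fb=0
81: 1011110100101010 → 1, fb=0
82: 0111101001010100 → 0, fb=0
83: 1111010010101000 → 1, fb=0
84: 1110100101010000 → 1, fb=0
85: 1101001010100000 → 1, fb=0
86: 1010010101000000 → 1, fb=1
87: 0100101010000001 → 0, fb=0
88: 1001010100000010 → 1, fb=1
89: 0010101000000101 → 0, fb=1
90: 0101010000001011 → 0, fb=0
91: 1010100000010110 → 1, fb=0
92: 0101000000101100 → 0, fb=1
93: 1010000001011001 → 1, fb=0
94: 0100000010110010 → 0, fb=0
95: 1000000101100100 → 1, fb=1
96: 0000001011001001 → 0, fb=0
97: 0000010110010010 → 0, fb=1
98: 0000101100100101 → 0, fb=0
99: 0001011001001010 → 0, fb=0
100: 0010110010010100 → 0, fb=0
101: 0101100100101000 → 0, fb=1
102: 1011001001010001 → 1, fb=1
103: 0110010010100011 → 0, fb=0
104: 1100100101000110 → 1, fb=1
105: 1001001010001101 → 1, fb=0
106: 0010010100011010 → 0, fb=0

11010101110011111001010101111111110001001000011001100010011000001011010011110001010111101001010100000010110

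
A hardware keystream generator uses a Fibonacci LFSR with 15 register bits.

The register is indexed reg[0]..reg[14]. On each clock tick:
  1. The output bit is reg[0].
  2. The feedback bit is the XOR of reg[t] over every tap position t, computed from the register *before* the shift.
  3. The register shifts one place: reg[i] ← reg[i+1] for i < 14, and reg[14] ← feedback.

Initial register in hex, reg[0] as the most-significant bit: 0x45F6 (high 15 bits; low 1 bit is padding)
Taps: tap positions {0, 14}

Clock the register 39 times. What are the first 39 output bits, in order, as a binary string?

010001011111011100001101010010111110110

tick  register→output (feedback)
  0  010001011111011→0 (1)
  1  100010111110111→1 (0)
  2  000101111101110→0 (0)
  3  001011111011100→0 (0)
  4  010111110111000→0 (0)
  5  101111101110000→1 (1)
  6  011111011100001→0 (1)
  7  111110111000011→1 (0)
  8  111101110000110→1 (1)
  9  111011100001101→1 (0)
 10  110111000011010→1 (1)
 11  101110000110101→1 (0)
 12  011100001101010→0 (0)
 13  111000011010100→1 (1)
 14  110000110101001→1 (0)
 15  100001101010010→1 (1)
 16  000011010100101→0 (1)
 17  000110101001011→0 (1)
 18  001101010010111→0 (1)
 19  011010100101111→0 (1)
 20  110101001011111→1 (0)
 21  101010010111110→1 (1)
 22  010100101111101→0 (1)
 23  101001011111011→1 (0)
 24  010010111110110→0 (0)
 25  100101111101100→1 (1)
 26  001011111011001→0 (1)
 27  010111110110011→0 (1)
 28  101111101100111→1 (0)
 29  011111011001110→0 (0)
 30  111110110011100→1 (1)
 31  111101100111001→1 (0)
 32  111011001110010→1 (1)
 33  110110011100101→1 (0)
 34  101100111001010→1 (1)
 35  011001110010101→0 (1)
 36  110011100101011→1 (0)
 37  100111001010110→1 (1)
 38  001110010101101→0 (1)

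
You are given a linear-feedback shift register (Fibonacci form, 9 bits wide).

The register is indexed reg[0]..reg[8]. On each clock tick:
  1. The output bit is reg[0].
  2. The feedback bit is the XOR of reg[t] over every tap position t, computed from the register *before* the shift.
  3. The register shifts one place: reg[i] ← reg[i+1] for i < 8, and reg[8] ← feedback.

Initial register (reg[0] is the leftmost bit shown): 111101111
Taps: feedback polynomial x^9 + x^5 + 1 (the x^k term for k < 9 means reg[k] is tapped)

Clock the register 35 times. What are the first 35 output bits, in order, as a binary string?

step | reg (before) | out | fb
   0 | 111101111 | 1 | 0
   1 | 111011110 | 1 | 0
   2 | 110111100 | 1 | 0
   3 | 101111000 | 1 | 0
   4 | 011110000 | 0 | 0
   5 | 111100000 | 1 | 1
   6 | 111000001 | 1 | 1
   7 | 110000011 | 1 | 1
   8 | 100000111 | 1 | 1
   9 | 000001111 | 0 | 1
  10 | 000011111 | 0 | 1
  11 | 000111111 | 0 | 1
  12 | 001111111 | 0 | 1
  13 | 011111111 | 0 | 1
  14 | 111111111 | 1 | 0
  15 | 111111110 | 1 | 0
  16 | 111111100 | 1 | 0
  17 | 111111000 | 1 | 0
  18 | 111110000 | 1 | 1
  19 | 111100001 | 1 | 1
  20 | 111000011 | 1 | 1
  21 | 110000111 | 1 | 1
  22 | 100001111 | 1 | 0
  23 | 000011110 | 0 | 1
  24 | 000111101 | 0 | 1
  25 | 001111011 | 0 | 1
  26 | 011110111 | 0 | 0
  27 | 111101110 | 1 | 0
  28 | 111011100 | 1 | 0
  29 | 110111000 | 1 | 0
  30 | 101110000 | 1 | 1
  31 | 011100001 | 0 | 0
  32 | 111000010 | 1 | 1
  33 | 110000101 | 1 | 1
  34 | 100001011 | 1 | 0

11110111100000111111111000011110111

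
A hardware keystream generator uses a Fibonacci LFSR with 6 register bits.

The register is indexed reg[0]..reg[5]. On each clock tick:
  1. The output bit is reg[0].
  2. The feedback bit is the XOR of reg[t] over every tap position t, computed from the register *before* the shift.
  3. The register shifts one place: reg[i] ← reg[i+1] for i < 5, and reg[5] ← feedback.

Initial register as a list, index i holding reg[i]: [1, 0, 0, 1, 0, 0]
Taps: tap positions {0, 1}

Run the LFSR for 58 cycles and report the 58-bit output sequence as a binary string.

k : reg_k → out_k, fb_k
0: 100100 → 1, fb=1
1: 001001 → 0, fb=0
2: 010010 → 0, fb=1
3: 100101 → 1, fb=1
4: 001011 → 0, fb=0
5: 010110 → 0, fb=1
6: 101101 → 1, fb=1
7: 011011 → 0, fb=1
8: 110111 → 1, fb=0
9: 101110 → 1, fb=1
10: 011101 → 0, fb=1
11: 111011 → 1, fb=0
12: 110110 → 1, fb=0
13: 101100 → 1, fb=1
14: 011001 → 0, fb=1
15: 110011 → 1, fb=0
16: 100110 → 1, fb=1
17: 001101 → 0, fb=0
18: 011010 → 0, fb=1
19: 110101 → 1, fb=0
20: 101010 → 1, fb=1
21: 010101 → 0, fb=1
22: 101011 → 1, fb=1
23: 010111 → 0, fb=1
24: 101111 → 1, fb=1
25: 011111 → 0, fb=1
26: 111111 → 1, fb=0
27: 111110 → 1, fb=0
28: 111100 → 1, fb=0
29: 111000 → 1, fb=0
30: 110000 → 1, fb=0
31: 100000 → 1, fb=1
32: 000001 → 0, fb=0
33: 000010 → 0, fb=0
34: 000100 → 0, fb=0
35: 001000 → 0, fb=0
36: 010000 → 0, fb=1
37: 100001 → 1, fb=1
38: 000011 → 0, fb=0
39: 000110 → 0, fb=0
40: 001100 → 0, fb=0
41: 011000 → 0, fb=1
42: 110001 → 1, fb=0
43: 100010 → 1, fb=1
44: 000101 → 0, fb=0
45: 001010 → 0, fb=0
46: 010100 → 0, fb=1
47: 101001 → 1, fb=1
48: 010011 → 0, fb=1
49: 100111 → 1, fb=1
50: 001111 → 0, fb=0
51: 011110 → 0, fb=1
52: 111101 → 1, fb=0
53: 111010 → 1, fb=0
54: 110100 → 1, fb=0
55: 101000 → 1, fb=1
56: 010001 → 0, fb=1
57: 100011 → 1, fb=1

1001001011011101100110101011111100000100001100010100111101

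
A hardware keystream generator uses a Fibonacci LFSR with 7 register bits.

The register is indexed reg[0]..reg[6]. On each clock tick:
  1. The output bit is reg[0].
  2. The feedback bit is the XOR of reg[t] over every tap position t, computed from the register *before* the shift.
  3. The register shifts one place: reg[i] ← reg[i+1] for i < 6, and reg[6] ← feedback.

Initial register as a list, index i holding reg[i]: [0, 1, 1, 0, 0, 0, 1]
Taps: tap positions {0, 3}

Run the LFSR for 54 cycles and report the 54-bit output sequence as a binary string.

step | reg (before) | out | fb
   0 | 0110001 | 0 | 0
   1 | 1100010 | 1 | 1
   2 | 1000101 | 1 | 1
   3 | 0001011 | 0 | 1
   4 | 0010111 | 0 | 0
   5 | 0101110 | 0 | 1
   6 | 1011101 | 1 | 0
   7 | 0111010 | 0 | 1
   8 | 1110101 | 1 | 1
   9 | 1101011 | 1 | 0
  10 | 1010110 | 1 | 1
  11 | 0101101 | 0 | 1
  12 | 1011011 | 1 | 0
  13 | 0110110 | 0 | 0
  14 | 1101100 | 1 | 0
  15 | 1011000 | 1 | 0
  16 | 0110000 | 0 | 0
  17 | 1100000 | 1 | 1
  18 | 1000001 | 1 | 1
  19 | 0000011 | 0 | 0
  20 | 0000110 | 0 | 0
  21 | 0001100 | 0 | 1
  22 | 0011001 | 0 | 1
  23 | 0110011 | 0 | 0
  24 | 1100110 | 1 | 1
  25 | 1001101 | 1 | 0
  26 | 0011010 | 0 | 1
  27 | 0110101 | 0 | 0
  28 | 1101010 | 1 | 0
  29 | 1010100 | 1 | 1
  30 | 0101001 | 0 | 1
  31 | 1010011 | 1 | 1
  32 | 0100111 | 0 | 0
  33 | 1001110 | 1 | 0
  34 | 0011100 | 0 | 1
  35 | 0111001 | 0 | 1
  36 | 1110011 | 1 | 1
  37 | 1100111 | 1 | 1
  38 | 1001111 | 1 | 0
  39 | 0011110 | 0 | 1
  40 | 0111101 | 0 | 1
  41 | 1111011 | 1 | 0
  42 | 1110110 | 1 | 1
  43 | 1101101 | 1 | 0
  44 | 1011010 | 1 | 0
  45 | 0110100 | 0 | 0
  46 | 1101000 | 1 | 0
  47 | 1010000 | 1 | 1
  48 | 0100001 | 0 | 0
  49 | 1000010 | 1 | 1
  50 | 0000101 | 0 | 0
  51 | 0001010 | 0 | 1
  52 | 0010101 | 0 | 0
  53 | 0101010 | 0 | 1

011000101110101101100000110011010100111001111011010000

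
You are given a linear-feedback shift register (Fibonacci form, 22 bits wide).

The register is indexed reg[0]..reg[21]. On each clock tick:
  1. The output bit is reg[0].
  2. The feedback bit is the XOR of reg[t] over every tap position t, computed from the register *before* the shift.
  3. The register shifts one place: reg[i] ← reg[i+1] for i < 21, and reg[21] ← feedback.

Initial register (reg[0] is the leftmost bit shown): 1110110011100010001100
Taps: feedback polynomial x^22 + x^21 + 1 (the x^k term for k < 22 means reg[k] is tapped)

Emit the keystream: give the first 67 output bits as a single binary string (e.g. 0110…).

tick  register→output (feedback)
  0  1110110011100010001100→1 (1)
  1  1101100111000100011001→1 (0)
  2  1011001110001000110010→1 (1)
  3  0110011100010001100101→0 (1)
  4  1100111000100011001011→1 (0)
  5  1001110001000110010110→1 (1)
  6  0011100010001100101101→0 (1)
  7  0111000100011001011011→0 (1)
  8  1110001000110010110111→1 (0)
  9  1100010001100101101110→1 (1)
 10  1000100011001011011101→1 (0)
 11  0001000110010110111010→0 (0)
 12  0010001100101101110100→0 (0)
 13  0100011001011011101000→0 (0)
 14  1000110010110111010000→1 (1)
 15  0001100101101110100001→0 (1)
 16  0011001011011101000011→0 (1)
 17  0110010110111010000111→0 (1)
 18  1100101101110100001111→1 (0)
 19  1001011011101000011110→1 (1)
 20  0010110111010000111101→0 (1)
 21  0101101110100001111011→0 (1)
 22  1011011101000011110111→1 (0)
 23  0110111010000111101110→0 (0)
 24  1101110100001111011100→1 (1)
 25  1011101000011110111001→1 (0)
 26  0111010000111101110010→0 (0)
 27  1110100001111011100100→1 (1)
 28  1101000011110111001001→1 (0)
 29  1010000111101110010010→1 (1)
 30  0100001111011100100101→0 (1)
 31  1000011110111001001011→1 (0)
 32  0000111101110010010110→0 (0)
 33  0001111011100100101100→0 (0)
 34  0011110111001001011000→0 (0)
 35  0111101110010010110000→0 (0)
 36  1111011100100101100000→1 (1)
 37  1110111001001011000001→1 (0)
 38  1101110010010110000010→1 (1)
 39  1011100100101100000101→1 (0)
 40  0111001001011000001010→0 (0)
 41  1110010010110000010100→1 (1)
 42  1100100101100000101001→1 (0)
 43  1001001011000001010010→1 (1)
 44  0010010110000010100101→0 (1)
 45  0100101100000101001011→0 (1)
 46  1001011000001010010111→1 (0)
 47  0010110000010100101110→0 (0)
 48  0101100000101001011100→0 (0)
 49  1011000001010010111000→1 (1)
 50  0110000010100101110001→0 (1)
 51  1100000101001011100011→1 (0)
 52  1000001010010111000110→1 (1)
 53  0000010100101110001101→0 (1)
 54  0000101001011100011011→0 (1)
 55  0001010010111000110111→0 (1)
 56  0010100101110001101111→0 (1)
 57  0101001011100011011111→0 (1)
 58  1010010111000110111111→1 (0)
 59  0100101110001101111110→0 (0)
 60  1001011100011011111100→1 (1)
 61  0010111000110111111001→0 (1)
 62  0101110001101111110011→0 (1)
 63  1011100011011111100111→1 (0)
 64  0111000110111111001110→0 (0)
 65  1110001101111110011100→1 (1)
 66  1100011011111100111001→1 (0)

1110110011100010001100101101110100001111011100100101100000101001011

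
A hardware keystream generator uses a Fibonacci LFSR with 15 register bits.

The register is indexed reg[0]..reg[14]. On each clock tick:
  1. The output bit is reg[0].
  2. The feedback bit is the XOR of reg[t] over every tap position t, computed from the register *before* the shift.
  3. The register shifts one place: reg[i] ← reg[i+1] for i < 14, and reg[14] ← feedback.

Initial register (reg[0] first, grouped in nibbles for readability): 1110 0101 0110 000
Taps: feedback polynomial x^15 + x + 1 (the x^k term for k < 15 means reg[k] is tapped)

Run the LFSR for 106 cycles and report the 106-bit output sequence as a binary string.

step | reg (before) | out | fb
   0 | 111001010110000 | 1 | 0
   1 | 110010101100000 | 1 | 0
   2 | 100101011000000 | 1 | 1
   3 | 001010110000001 | 0 | 0
   4 | 010101100000010 | 0 | 1
   5 | 101011000000101 | 1 | 1
   6 | 010110000001011 | 0 | 1
   7 | 101100000010111 | 1 | 1
   8 | 011000000101111 | 0 | 1
   9 | 110000001011111 | 1 | 0
  10 | 100000010111110 | 1 | 1
  11 | 000000101111101 | 0 | 0
  12 | 000001011111010 | 0 | 0
  13 | 000010111110100 | 0 | 0
  14 | 000101111101000 | 0 | 0
  15 | 001011111010000 | 0 | 0
  16 | 010111110100000 | 0 | 1
  17 | 101111101000001 | 1 | 1
  18 | 011111010000011 | 0 | 1
  19 | 111110100000111 | 1 | 0
  20 | 111101000001110 | 1 | 0
  21 | 111010000011100 | 1 | 0
  22 | 110100000111000 | 1 | 0
  23 | 101000001110000 | 1 | 1
  24 | 010000011100001 | 0 | 1
  25 | 100000111000011 | 1 | 1
  26 | 000001110000111 | 0 | 0
  27 | 000011100001110 | 0 | 0
  28 | 000111000011100 | 0 | 0
  29 | 001110000111000 | 0 | 0
  30 | 011100001110000 | 0 | 1
  31 | 111000011100001 | 1 | 0
  32 | 110000111000010 | 1 | 0
  33 | 100001110000100 | 1 | 1
  34 | 000011100001001 | 0 | 0
  35 | 000111000010010 | 0 | 0
  36 | 001110000100100 | 0 | 0
  37 | 011100001001000 | 0 | 1
  38 | 111000010010001 | 1 | 0
  39 | 110000100100010 | 1 | 0
  40 | 100001001000100 | 1 | 1
  41 | 000010010001001 | 0 | 0
  42 | 000100100010010 | 0 | 0
  43 | 001001000100100 | 0 | 0
  44 | 010010001001000 | 0 | 1
  45 | 100100010010001 | 1 | 1
  46 | 001000100100011 | 0 | 0
  47 | 010001001000110 | 0 | 1
  48 | 100010010001101 | 1 | 1
  49 | 000100100011011 | 0 | 0
  50 | 001001000110110 | 0 | 0
  51 | 010010001101100 | 0 | 1
  52 | 100100011011001 | 1 | 1
  53 | 001000110110011 | 0 | 0
  54 | 010001101100110 | 0 | 1
  55 | 100011011001101 | 1 | 1
  56 | 000110110011011 | 0 | 0
  57 | 001101100110110 | 0 | 0
  58 | 011011001101100 | 0 | 1
  59 | 110110011011001 | 1 | 0
  60 | 101100110110010 | 1 | 1
  61 | 011001101100101 | 0 | 1
  62 | 110011011001011 | 1 | 0
  63 | 100110110010110 | 1 | 1
  64 | 001101100101101 | 0 | 0
  65 | 011011001011010 | 0 | 1
  66 | 110110010110101 | 1 | 0
  67 | 101100101101010 | 1 | 1
  68 | 011001011010101 | 0 | 1
  69 | 110010110101011 | 1 | 0
  70 | 100101101010110 | 1 | 1
  71 | 001011010101101 | 0 | 0
  72 | 010110101011010 | 0 | 1
  73 | 101101010110101 | 1 | 1
  74 | 011010101101011 | 0 | 1
  75 | 110101011010111 | 1 | 0
  76 | 101010110101110 | 1 | 1
  77 | 010101101011101 | 0 | 1
  78 | 101011010111011 | 1 | 1
  79 | 010110101110111 | 0 | 1
  80 | 101101011101111 | 1 | 1
  81 | 011010111011111 | 0 | 1
  82 | 110101110111111 | 1 | 0
  83 | 101011101111110 | 1 | 1
  84 | 010111011111101 | 0 | 1
  85 | 101110111111011 | 1 | 1
  86 | 011101111110111 | 0 | 1
  87 | 111011111101111 | 1 | 0
  88 | 110111111011110 | 1 | 0
  89 | 101111110111100 | 1 | 1
  90 | 011111101111001 | 0 | 1
  91 | 111111011110011 | 1 | 0
  92 | 111110111100110 | 1 | 0
  93 | 111101111001100 | 1 | 0
  94 | 111011110011000 | 1 | 0
  95 | 110111100110000 | 1 | 0
  96 | 101111001100000 | 1 | 1
  97 | 011110011000001 | 0 | 1
  98 | 111100110000011 | 1 | 0
  99 | 111001100000110 | 1 | 0
 100 | 110011000001100 | 1 | 0
 101 | 100110000011000 | 1 | 1
 102 | 001100000110001 | 0 | 0
 103 | 011000001100010 | 0 | 1
 104 | 110000011000101 | 1 | 0
 105 | 100000110001010 | 1 | 1

1110010101100000010111110100000111000011100001001000100100011011001101100101101010110101110111111011110011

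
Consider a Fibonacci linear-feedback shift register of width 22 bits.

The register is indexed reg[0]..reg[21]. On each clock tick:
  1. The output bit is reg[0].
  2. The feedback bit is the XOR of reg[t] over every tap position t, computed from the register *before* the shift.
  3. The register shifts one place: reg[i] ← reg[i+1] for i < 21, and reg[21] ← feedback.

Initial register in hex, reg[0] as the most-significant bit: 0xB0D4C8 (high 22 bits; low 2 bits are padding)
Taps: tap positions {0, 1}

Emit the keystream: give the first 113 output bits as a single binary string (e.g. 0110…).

tick  register→output (feedback)
  0  1011000011010100110010→1 (1)
  1  0110000110101001100101→0 (1)
  2  1100001101010011001011→1 (0)
  3  1000011010100110010110→1 (1)
  4  0000110101001100101101→0 (0)
  5  0001101010011001011010→0 (0)
  6  0011010100110010110100→0 (0)
  7  0110101001100101101000→0 (1)
  8  1101010011001011010001→1 (0)
  9  1010100110010110100010→1 (1)
 10  0101001100101101000101→0 (1)
 11  1010011001011010001011→1 (1)
 12  0100110010110100010111→0 (1)
 13  1001100101101000101111→1 (1)
 14  0011001011010001011111→0 (0)
 15  0110010110100010111110→0 (1)
 16  1100101101000101111101→1 (0)
 17  1001011010001011111010→1 (1)
 18  0010110100010111110101→0 (0)
 19  0101101000101111101010→0 (1)
 20  1011010001011111010101→1 (1)
 21  0110100010111110101011→0 (1)
 22  1101000101111101010111→1 (0)
 23  1010001011111010101110→1 (1)
 24  0100010111110101011101→0 (1)
 25  1000101111101010111011→1 (1)
 26  0001011111010101110111→0 (0)
 27  0010111110101011101110→0 (0)
 28  0101111101010111011100→0 (1)
 29  1011111010101110111001→1 (1)
 30  0111110101011101110011→0 (1)
 31  1111101010111011100111→1 (0)
 32  1111010101110111001110→1 (0)
 33  1110101011101110011100→1 (0)
 34  1101010111011100111000→1 (0)
 35  1010101110111001110000→1 (1)
 36  0101011101110011100001→0 (1)
 37  1010111011100111000011→1 (1)
 38  0101110111001110000111→0 (1)
 39  1011101110011100001111→1 (1)
 40  0111011100111000011111→0 (1)
 41  1110111001110000111111→1 (0)
 42  1101110011100001111110→1 (0)
 43  1011100111000011111100→1 (1)
 44  0111001110000111111001→0 (1)
 45  1110011100001111110011→1 (0)
 46  1100111000011111100110→1 (0)
 47  1001110000111111001100→1 (1)
 48  0011100001111110011001→0 (0)
 49  0111000011111100110010→0 (1)
 50  1110000111111001100101→1 (0)
 51  1100001111110011001010→1 (0)
 52  1000011111100110010100→1 (1)
 53  0000111111001100101001→0 (0)
 54  0001111110011001010010→0 (0)
 55  0011111100110010100100→0 (0)
 56  0111111001100101001000→0 (1)
 57  1111110011001010010001→1 (0)
 58  1111100110010100100010→1 (0)
 59  1111001100101001000100→1 (0)
 60  1110011001010010001000→1 (0)
 61  1100110010100100010000→1 (0)
 62  1001100101001000100000→1 (1)
 63  0011001010010001000001→0 (0)
 64  0110010100100010000010→0 (1)
 65  1100101001000100000101→1 (0)
 66  1001010010001000001010→1 (1)
 67  0010100100010000010101→0 (0)
 68  0101001000100000101010→0 (1)
 69  1010010001000001010101→1 (1)
 70  0100100010000010101011→0 (1)
 71  1001000100000101010111→1 (1)
 72  0010001000001010101111→0 (0)
 73  0100010000010101011110→0 (1)
 74  1000100000101010111101→1 (1)
 75  0001000001010101111011→0 (0)
 76  0010000010101011110110→0 (0)
 77  0100000101010111101100→0 (1)
 78  1000001010101111011001→1 (1)
 79  0000010101011110110011→0 (0)
 80  0000101010111101100110→0 (0)
 81  0001010101111011001100→0 (0)
 82  0010101011110110011000→0 (0)
 83  0101010111101100110000→0 (1)
 84  1010101111011001100001→1 (1)
 85  0101011110110011000011→0 (1)
 86  1010111101100110000111→1 (1)
 87  0101111011001100001111→0 (1)
 88  1011110110011000011111→1 (1)
 89  0111101100110000111111→0 (1)
 90  1111011001100001111111→1 (0)
 91  1110110011000011111110→1 (0)
 92  1101100110000111111100→1 (0)
 93  1011001100001111111000→1 (1)
 94  0110011000011111110001→0 (1)
 95  1100110000111111100011→1 (0)
 96  1001100001111111000110→1 (1)
 97  0011000011111110001101→0 (0)
 98  0110000111111100011010→0 (1)
 99  1100001111111000110101→1 (0)
100  1000011111110001101010→1 (1)
101  0000111111100011010101→0 (0)
102  0001111111000110101010→0 (0)
103  0011111110001101010100→0 (0)
104  0111111100011010101000→0 (1)
105  1111111000110101010001→1 (0)
106  1111110001101010100010→1 (0)
107  1111100011010101000100→1 (0)
108  1111000110101010001000→1 (0)
109  1110001101010100010000→1 (0)
110  1100011010101000100000→1 (0)
111  1000110101010001000000→1 (1)
112  0001101010100010000001→0 (0)

10110000110101001100101101000101111101010111011100111000011111100110010100100010000010101011110110011000011111110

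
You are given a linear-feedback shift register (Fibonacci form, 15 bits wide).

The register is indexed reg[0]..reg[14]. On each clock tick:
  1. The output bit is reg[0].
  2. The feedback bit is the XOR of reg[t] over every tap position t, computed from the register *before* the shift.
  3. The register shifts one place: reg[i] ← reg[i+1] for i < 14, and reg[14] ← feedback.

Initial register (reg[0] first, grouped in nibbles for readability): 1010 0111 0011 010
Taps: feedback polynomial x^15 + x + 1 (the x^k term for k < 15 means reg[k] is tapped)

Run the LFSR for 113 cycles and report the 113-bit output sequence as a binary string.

10100111001101011101001010111100111011111000101001100001001111010100011010001111100101110010000101110010110001110

step | reg (before) | out | fb
   0 | 101001110011010 | 1 | 1
   1 | 010011100110101 | 0 | 1
   2 | 100111001101011 | 1 | 1
   3 | 001110011010111 | 0 | 0
   4 | 011100110101110 | 0 | 1
   5 | 111001101011101 | 1 | 0
   6 | 110011010111010 | 1 | 0
   7 | 100110101110100 | 1 | 1
   8 | 001101011101001 | 0 | 0
   9 | 011010111010010 | 0 | 1
  10 | 110101110100101 | 1 | 0
  11 | 101011101001010 | 1 | 1
  12 | 010111010010101 | 0 | 1
  13 | 101110100101011 | 1 | 1
  14 | 011101001010111 | 0 | 1
  15 | 111010010101111 | 1 | 0
  16 | 110100101011110 | 1 | 0
  17 | 101001010111100 | 1 | 1
  18 | 010010101111001 | 0 | 1
  19 | 100101011110011 | 1 | 1
  20 | 001010111100111 | 0 | 0
  21 | 010101111001110 | 0 | 1
  22 | 101011110011101 | 1 | 1
  23 | 010111100111011 | 0 | 1
  24 | 101111001110111 | 1 | 1
  25 | 011110011101111 | 0 | 1
  26 | 111100111011111 | 1 | 0
  27 | 111001110111110 | 1 | 0
  28 | 110011101111100 | 1 | 0
  29 | 100111011111000 | 1 | 1
  30 | 001110111110001 | 0 | 0
  31 | 011101111100010 | 0 | 1
  32 | 111011111000101 | 1 | 0
  33 | 110111110001010 | 1 | 0
  34 | 101111100010100 | 1 | 1
  35 | 011111000101001 | 0 | 1
  36 | 111110001010011 | 1 | 0
  37 | 111100010100110 | 1 | 0
  38 | 111000101001100 | 1 | 0
  39 | 110001010011000 | 1 | 0
  40 | 100010100110000 | 1 | 1
  41 | 000101001100001 | 0 | 0
  42 | 001010011000010 | 0 | 0
  43 | 010100110000100 | 0 | 1
  44 | 101001100001001 | 1 | 1
  45 | 010011000010011 | 0 | 1
  46 | 100110000100111 | 1 | 1
  47 | 001100001001111 | 0 | 0
  48 | 011000010011110 | 0 | 1
  49 | 110000100111101 | 1 | 0
  50 | 100001001111010 | 1 | 1
  51 | 000010011110101 | 0 | 0
  52 | 000100111101010 | 0 | 0
  53 | 001001111010100 | 0 | 0
  54 | 010011110101000 | 0 | 1
  55 | 100111101010001 | 1 | 1
  56 | 001111010100011 | 0 | 0
  57 | 011110101000110 | 0 | 1
  58 | 111101010001101 | 1 | 0
  59 | 111010100011010 | 1 | 0
  60 | 110101000110100 | 1 | 0
  61 | 101010001101000 | 1 | 1
  62 | 010100011010001 | 0 | 1
  63 | 101000110100011 | 1 | 1
  64 | 010001101000111 | 0 | 1
  65 | 100011010001111 | 1 | 1
  66 | 000110100011111 | 0 | 0
  67 | 001101000111110 | 0 | 0
  68 | 011010001111100 | 0 | 1
  69 | 110100011111001 | 1 | 0
  70 | 101000111110010 | 1 | 1
  71 | 010001111100101 | 0 | 1
  72 | 100011111001011 | 1 | 1
  73 | 000111110010111 | 0 | 0
  74 | 001111100101110 | 0 | 0
  75 | 011111001011100 | 0 | 1
  76 | 111110010111001 | 1 | 0
  77 | 111100101110010 | 1 | 0
  78 | 111001011100100 | 1 | 0
  79 | 110010111001000 | 1 | 0
  80 | 100101110010000 | 1 | 1
  81 | 001011100100001 | 0 | 0
  82 | 010111001000010 | 0 | 1
  83 | 101110010000101 | 1 | 1
  84 | 011100100001011 | 0 | 1
  85 | 111001000010111 | 1 | 0
  86 | 110010000101110 | 1 | 0
  87 | 100100001011100 | 1 | 1
  88 | 001000010111001 | 0 | 0
  89 | 010000101110010 | 0 | 1
  90 | 100001011100101 | 1 | 1
  91 | 000010111001011 | 0 | 0
  92 | 000101110010110 | 0 | 0
  93 | 001011100101100 | 0 | 0
  94 | 010111001011000 | 0 | 1
  95 | 101110010110001 | 1 | 1
  96 | 011100101100011 | 0 | 1
  97 | 111001011000111 | 1 | 0
  98 | 110010110001110 | 1 | 0
  99 | 100101100011100 | 1 | 1
 100 | 001011000111001 | 0 | 0
 101 | 010110001110010 | 0 | 1
 102 | 101100011100101 | 1 | 1
 103 | 011000111001011 | 0 | 1
 104 | 110001110010111 | 1 | 0
 105 | 100011100101110 | 1 | 1
 106 | 000111001011101 | 0 | 0
 107 | 001110010111010 | 0 | 0
 108 | 011100101110100 | 0 | 1
 109 | 111001011101001 | 1 | 0
 110 | 110010111010010 | 1 | 0
 111 | 100101110100100 | 1 | 1
 112 | 001011101001001 | 0 | 0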